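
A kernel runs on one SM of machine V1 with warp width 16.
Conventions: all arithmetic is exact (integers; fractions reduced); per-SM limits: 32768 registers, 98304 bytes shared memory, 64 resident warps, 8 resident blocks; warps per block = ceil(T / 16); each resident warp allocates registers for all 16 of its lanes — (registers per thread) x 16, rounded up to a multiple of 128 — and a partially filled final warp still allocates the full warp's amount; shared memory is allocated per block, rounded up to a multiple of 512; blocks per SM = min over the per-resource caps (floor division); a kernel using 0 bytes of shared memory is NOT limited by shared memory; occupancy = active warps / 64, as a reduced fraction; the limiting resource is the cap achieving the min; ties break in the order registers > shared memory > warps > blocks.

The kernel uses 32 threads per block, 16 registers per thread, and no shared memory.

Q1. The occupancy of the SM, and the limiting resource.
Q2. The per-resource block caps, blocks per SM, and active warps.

Answer: occupancy 1/4, limited by blocks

registers: 64 blocks
shared memory: no limit (kernel uses none)
warps: 32 blocks
blocks: 8 blocks

Answer: 8 blocks, 16 active warps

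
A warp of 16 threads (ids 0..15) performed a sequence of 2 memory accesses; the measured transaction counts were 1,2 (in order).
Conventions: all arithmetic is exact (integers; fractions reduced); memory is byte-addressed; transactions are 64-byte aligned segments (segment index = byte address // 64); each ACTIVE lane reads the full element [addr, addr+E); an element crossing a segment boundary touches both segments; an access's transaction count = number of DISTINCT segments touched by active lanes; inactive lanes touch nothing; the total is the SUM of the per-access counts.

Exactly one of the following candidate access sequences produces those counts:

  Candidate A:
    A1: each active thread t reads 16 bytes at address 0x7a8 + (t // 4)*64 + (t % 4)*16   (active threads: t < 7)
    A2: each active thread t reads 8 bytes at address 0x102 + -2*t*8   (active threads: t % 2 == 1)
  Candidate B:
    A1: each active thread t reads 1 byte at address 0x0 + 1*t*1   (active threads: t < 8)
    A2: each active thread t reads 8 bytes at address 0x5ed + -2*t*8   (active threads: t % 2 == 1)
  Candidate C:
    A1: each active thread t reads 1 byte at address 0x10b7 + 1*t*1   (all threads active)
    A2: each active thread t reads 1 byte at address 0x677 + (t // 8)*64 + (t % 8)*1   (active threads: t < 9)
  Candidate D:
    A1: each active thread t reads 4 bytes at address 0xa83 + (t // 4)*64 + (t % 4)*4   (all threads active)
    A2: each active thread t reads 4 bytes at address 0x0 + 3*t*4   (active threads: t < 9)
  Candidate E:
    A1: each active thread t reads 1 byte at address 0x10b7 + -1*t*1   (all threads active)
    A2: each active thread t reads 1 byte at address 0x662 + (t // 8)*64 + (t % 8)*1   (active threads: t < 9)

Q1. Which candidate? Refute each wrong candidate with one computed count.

A: A1 gives 3 transactions, not 1
B: A2 gives 5 transactions, not 2
C: A1 gives 2 transactions, not 1
D: A1 gives 4 transactions, not 1
E: all counts match (1,2)

Answer: E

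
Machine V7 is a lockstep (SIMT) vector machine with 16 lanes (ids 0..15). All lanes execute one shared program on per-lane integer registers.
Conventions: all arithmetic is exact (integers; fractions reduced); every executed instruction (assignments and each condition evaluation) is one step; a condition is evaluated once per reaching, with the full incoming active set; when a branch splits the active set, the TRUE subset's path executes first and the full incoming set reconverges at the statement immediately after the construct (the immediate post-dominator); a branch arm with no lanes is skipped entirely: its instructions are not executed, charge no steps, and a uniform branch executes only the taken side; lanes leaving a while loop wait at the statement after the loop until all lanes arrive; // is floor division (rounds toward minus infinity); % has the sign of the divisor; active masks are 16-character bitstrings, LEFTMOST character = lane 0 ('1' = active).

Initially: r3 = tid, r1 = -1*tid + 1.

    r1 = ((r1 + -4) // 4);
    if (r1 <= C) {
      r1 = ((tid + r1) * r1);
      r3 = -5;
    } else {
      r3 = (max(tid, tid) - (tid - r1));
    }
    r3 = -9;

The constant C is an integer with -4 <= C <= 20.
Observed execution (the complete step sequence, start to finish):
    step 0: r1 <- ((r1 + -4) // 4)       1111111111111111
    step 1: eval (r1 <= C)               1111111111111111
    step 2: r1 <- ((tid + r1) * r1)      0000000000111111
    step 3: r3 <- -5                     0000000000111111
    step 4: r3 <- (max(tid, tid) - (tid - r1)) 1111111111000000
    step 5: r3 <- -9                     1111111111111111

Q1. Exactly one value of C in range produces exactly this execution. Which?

Answer: C = -4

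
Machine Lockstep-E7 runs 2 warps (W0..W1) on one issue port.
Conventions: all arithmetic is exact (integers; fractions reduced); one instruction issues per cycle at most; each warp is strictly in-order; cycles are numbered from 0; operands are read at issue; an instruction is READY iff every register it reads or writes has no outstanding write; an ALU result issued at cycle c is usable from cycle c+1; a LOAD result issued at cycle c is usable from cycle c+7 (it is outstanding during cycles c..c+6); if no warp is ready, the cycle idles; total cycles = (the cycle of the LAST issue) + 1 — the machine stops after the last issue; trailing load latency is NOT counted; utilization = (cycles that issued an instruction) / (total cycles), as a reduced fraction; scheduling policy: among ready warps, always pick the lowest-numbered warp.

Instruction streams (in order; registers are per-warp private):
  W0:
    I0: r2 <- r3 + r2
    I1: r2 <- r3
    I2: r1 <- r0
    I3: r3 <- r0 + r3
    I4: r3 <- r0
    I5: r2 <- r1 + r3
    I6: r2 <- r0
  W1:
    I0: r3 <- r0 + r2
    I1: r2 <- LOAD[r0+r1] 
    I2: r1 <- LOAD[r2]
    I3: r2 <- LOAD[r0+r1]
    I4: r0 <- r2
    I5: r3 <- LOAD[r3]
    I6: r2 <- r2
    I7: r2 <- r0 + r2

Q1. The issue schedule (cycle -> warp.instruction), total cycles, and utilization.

cycle 0: W0.I0
cycle 1: W0.I1
cycle 2: W0.I2
cycle 3: W0.I3
cycle 4: W0.I4
cycle 5: W0.I5
cycle 6: W0.I6
cycle 7: W1.I0
cycle 8: W1.I1
cycle 9: idle
cycle 10: idle
cycle 11: idle
cycle 12: idle
cycle 13: idle
cycle 14: idle
cycle 15: W1.I2
cycle 16: idle
cycle 17: idle
cycle 18: idle
cycle 19: idle
cycle 20: idle
cycle 21: idle
cycle 22: W1.I3
cycle 23: idle
cycle 24: idle
cycle 25: idle
cycle 26: idle
cycle 27: idle
cycle 28: idle
cycle 29: W1.I4
cycle 30: W1.I5
cycle 31: W1.I6
cycle 32: W1.I7

Answer: 33 cycles, utilization 5/11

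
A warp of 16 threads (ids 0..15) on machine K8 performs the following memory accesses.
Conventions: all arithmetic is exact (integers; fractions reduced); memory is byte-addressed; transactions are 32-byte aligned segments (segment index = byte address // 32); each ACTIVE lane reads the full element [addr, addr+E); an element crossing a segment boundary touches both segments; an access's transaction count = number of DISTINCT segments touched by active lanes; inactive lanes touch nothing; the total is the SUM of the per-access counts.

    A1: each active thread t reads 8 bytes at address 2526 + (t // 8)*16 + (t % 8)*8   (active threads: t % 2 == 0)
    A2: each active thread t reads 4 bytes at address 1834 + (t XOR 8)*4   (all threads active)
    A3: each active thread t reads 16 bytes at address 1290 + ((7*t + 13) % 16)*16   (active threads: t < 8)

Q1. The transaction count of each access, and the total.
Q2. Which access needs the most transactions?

A1: 4 transactions
A2: 3 transactions
A3: 8 transactions

Answer: 4,3,8; total 15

Answer: A3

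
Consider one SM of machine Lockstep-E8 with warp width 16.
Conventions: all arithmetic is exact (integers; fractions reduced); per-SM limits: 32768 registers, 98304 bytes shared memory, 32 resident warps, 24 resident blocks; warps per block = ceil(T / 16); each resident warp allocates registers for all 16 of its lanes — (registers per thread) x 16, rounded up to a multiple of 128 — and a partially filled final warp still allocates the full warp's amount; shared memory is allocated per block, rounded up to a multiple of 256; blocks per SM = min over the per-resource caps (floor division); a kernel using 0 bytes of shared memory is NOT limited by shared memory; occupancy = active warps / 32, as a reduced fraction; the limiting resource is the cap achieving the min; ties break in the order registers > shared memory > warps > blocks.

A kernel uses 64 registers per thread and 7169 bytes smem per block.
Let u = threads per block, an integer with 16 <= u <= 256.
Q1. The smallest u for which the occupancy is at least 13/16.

Answer: u = 17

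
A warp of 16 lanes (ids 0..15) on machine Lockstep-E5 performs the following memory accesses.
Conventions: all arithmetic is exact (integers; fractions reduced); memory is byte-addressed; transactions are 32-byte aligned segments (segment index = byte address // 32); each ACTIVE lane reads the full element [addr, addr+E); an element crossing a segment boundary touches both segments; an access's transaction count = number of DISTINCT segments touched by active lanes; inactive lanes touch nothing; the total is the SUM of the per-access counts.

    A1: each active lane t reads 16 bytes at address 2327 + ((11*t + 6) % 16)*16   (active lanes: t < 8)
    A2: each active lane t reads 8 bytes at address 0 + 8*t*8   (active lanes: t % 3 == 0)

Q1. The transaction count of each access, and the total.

A1: 7 transactions
A2: 6 transactions

Answer: 7,6; total 13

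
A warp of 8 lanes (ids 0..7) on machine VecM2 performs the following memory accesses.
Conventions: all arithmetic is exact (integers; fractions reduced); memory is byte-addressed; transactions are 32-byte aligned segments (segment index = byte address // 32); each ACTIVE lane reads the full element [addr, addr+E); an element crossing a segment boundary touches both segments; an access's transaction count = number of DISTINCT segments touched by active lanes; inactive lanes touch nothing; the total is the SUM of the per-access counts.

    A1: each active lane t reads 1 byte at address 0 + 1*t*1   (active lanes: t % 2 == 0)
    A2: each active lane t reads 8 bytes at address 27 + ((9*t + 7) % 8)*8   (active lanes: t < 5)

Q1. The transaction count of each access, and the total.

A1: 1 transaction
A2: 3 transactions

Answer: 1,3; total 4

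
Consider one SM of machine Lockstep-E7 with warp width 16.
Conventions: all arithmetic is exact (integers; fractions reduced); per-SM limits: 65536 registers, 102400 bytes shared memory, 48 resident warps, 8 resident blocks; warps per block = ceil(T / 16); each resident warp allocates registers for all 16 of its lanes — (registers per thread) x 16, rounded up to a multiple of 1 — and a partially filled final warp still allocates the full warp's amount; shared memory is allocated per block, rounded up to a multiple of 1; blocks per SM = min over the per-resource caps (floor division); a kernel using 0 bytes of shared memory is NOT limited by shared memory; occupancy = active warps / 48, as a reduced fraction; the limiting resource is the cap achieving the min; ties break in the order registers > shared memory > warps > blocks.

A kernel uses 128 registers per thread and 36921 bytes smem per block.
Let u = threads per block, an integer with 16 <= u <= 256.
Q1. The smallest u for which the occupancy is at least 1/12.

Answer: u = 17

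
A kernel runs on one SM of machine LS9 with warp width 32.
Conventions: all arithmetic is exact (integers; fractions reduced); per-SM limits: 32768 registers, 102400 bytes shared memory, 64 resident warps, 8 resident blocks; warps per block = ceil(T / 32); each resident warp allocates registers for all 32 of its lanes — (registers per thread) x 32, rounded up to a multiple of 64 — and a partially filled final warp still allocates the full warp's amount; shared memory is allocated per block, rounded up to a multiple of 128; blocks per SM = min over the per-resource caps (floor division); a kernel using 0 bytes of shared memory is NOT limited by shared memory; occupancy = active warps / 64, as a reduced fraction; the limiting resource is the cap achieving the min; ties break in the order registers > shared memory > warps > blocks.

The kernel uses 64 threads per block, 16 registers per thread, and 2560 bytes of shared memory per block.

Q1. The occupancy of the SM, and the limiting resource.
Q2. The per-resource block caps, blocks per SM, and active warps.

Answer: occupancy 1/4, limited by blocks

registers: 32 blocks
shared memory: 40 blocks
warps: 32 blocks
blocks: 8 blocks

Answer: 8 blocks, 16 active warps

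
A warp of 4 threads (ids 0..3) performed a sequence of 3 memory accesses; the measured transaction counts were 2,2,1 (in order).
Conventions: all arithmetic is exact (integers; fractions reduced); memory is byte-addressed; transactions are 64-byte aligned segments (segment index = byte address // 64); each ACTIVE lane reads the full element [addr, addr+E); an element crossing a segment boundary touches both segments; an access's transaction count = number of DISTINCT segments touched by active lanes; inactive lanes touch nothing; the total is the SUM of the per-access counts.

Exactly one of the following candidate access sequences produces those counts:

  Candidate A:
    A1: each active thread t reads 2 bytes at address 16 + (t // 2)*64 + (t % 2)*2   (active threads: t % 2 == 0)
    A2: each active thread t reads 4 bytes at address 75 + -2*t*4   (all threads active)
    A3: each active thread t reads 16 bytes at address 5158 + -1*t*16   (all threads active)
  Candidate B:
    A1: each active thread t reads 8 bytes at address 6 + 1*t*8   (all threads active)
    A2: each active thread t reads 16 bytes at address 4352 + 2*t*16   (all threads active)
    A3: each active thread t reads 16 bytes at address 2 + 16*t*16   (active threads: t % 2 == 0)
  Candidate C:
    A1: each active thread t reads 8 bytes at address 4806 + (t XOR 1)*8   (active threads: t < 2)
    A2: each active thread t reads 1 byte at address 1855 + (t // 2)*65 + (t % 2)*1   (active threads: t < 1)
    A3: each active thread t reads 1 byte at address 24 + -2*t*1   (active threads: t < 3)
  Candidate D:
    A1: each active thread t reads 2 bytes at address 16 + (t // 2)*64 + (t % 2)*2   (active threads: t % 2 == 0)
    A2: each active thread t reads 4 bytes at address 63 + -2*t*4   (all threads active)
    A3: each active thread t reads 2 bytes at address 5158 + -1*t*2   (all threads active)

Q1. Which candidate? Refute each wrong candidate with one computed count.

A: A3 gives 2 transactions, not 1
B: A1 gives 1 transaction, not 2
C: A1 gives 1 transaction, not 2
D: all counts match (2,2,1)

Answer: D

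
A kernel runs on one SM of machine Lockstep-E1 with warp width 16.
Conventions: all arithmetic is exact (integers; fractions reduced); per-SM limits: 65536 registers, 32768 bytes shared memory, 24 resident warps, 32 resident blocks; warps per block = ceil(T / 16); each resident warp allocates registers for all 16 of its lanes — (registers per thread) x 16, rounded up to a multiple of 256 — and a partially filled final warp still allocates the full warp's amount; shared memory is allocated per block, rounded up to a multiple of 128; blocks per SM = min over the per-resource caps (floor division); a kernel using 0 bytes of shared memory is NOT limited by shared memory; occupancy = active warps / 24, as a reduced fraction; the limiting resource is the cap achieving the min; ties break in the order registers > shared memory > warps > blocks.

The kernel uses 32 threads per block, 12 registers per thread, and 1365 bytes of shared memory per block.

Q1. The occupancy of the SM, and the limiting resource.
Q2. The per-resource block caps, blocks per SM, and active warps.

Answer: occupancy 1, limited by warps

registers: 128 blocks
shared memory: 23 blocks
warps: 12 blocks
blocks: 32 blocks

Answer: 12 blocks, 24 active warps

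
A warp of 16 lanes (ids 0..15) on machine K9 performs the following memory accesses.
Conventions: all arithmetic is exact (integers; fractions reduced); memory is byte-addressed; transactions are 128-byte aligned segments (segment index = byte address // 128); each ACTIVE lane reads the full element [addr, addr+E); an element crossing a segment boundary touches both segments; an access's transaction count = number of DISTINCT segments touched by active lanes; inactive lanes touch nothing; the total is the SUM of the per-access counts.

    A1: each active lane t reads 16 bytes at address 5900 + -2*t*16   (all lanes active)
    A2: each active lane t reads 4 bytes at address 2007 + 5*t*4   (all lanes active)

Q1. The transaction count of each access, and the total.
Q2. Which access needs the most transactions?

A1: 5 transactions
A2: 4 transactions

Answer: 5,4; total 9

Answer: A1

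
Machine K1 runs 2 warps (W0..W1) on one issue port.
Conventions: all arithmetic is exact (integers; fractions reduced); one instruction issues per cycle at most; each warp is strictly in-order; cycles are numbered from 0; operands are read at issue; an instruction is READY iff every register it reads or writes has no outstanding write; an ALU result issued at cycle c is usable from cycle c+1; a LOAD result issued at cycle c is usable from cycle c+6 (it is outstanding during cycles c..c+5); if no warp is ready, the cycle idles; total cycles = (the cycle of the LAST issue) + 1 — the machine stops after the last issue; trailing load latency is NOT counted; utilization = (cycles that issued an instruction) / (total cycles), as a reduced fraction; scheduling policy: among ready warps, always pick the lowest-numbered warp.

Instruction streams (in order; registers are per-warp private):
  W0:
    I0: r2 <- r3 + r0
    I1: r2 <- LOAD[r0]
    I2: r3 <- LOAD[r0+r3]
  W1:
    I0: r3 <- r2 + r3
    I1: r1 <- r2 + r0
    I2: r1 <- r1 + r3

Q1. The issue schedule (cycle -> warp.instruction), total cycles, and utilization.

cycle 0: W0.I0
cycle 1: W0.I1
cycle 2: W0.I2
cycle 3: W1.I0
cycle 4: W1.I1
cycle 5: W1.I2

Answer: 6 cycles, utilization 1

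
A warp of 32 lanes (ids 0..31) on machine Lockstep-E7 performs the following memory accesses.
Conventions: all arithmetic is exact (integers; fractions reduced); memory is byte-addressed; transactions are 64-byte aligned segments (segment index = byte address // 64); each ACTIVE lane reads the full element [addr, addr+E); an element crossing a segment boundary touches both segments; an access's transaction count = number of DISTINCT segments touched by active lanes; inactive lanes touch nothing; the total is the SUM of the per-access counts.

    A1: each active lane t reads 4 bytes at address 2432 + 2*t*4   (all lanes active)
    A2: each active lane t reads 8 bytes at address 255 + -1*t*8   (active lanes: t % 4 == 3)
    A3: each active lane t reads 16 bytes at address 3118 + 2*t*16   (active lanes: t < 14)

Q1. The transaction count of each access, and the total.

A1: 4 transactions
A2: 4 transactions
A3: 8 transactions

Answer: 4,4,8; total 16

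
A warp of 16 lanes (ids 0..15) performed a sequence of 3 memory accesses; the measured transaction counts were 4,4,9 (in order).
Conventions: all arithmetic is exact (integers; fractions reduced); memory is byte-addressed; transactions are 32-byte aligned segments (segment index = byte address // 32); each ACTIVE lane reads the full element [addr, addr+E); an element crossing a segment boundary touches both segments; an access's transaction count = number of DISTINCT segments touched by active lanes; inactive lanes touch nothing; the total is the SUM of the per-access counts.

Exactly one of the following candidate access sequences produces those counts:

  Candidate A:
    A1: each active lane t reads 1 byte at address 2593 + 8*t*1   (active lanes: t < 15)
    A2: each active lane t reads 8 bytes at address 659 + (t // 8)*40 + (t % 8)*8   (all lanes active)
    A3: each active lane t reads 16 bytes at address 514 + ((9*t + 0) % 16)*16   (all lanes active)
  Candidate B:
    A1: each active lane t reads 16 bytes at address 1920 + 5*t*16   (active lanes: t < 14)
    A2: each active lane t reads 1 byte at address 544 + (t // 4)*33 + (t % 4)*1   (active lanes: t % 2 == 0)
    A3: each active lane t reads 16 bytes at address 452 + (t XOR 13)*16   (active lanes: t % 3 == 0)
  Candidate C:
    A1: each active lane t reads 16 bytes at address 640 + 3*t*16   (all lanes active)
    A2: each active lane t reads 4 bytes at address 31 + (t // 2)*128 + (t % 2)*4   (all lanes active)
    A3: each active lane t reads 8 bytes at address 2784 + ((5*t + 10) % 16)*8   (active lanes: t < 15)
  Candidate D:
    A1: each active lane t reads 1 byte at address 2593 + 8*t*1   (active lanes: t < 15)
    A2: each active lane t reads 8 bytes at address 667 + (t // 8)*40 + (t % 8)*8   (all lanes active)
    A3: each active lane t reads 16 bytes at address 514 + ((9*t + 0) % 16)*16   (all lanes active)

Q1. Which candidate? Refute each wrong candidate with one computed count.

B: A1 gives 14 transactions, not 4
C: A1 gives 16 transactions, not 4
D: A2 gives 5 transactions, not 4
A: all counts match (4,4,9)

Answer: A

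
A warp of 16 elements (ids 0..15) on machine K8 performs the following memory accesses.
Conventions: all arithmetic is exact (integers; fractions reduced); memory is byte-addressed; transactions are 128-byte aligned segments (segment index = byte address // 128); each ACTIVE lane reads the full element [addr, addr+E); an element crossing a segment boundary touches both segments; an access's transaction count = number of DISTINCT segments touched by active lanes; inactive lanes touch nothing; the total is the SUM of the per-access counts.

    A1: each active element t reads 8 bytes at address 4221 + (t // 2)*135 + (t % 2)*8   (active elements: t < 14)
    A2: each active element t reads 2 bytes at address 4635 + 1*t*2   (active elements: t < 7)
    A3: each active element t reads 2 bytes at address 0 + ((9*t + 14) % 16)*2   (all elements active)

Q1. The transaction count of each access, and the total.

A1: 8 transactions
A2: 1 transaction
A3: 1 transaction

Answer: 8,1,1; total 10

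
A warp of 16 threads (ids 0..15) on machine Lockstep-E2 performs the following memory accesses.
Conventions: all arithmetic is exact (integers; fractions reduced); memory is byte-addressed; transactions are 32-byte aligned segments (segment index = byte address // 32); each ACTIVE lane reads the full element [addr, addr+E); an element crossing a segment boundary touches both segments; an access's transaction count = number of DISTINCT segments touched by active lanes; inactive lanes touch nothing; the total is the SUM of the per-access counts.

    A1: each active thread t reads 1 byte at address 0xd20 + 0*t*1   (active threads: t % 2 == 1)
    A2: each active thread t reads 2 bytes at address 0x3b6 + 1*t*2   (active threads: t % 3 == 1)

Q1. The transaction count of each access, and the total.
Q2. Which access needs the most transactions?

A1: 1 transaction
A2: 2 transactions

Answer: 1,2; total 3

Answer: A2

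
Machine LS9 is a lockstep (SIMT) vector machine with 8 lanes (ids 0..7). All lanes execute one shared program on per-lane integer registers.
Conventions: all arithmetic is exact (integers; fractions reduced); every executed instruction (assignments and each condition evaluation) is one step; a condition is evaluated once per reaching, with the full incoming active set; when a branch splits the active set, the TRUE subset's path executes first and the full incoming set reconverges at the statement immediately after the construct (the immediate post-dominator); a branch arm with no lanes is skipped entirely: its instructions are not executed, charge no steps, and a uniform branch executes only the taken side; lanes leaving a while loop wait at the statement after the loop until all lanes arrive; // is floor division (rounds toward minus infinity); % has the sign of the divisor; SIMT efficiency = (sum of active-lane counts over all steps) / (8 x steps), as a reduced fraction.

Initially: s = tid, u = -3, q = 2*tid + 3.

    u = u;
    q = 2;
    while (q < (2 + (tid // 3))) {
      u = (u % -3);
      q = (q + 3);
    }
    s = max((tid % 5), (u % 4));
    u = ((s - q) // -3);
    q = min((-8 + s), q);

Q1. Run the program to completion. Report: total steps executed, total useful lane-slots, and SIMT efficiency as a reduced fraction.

Answer: 9 steps, 63 useful, 7/8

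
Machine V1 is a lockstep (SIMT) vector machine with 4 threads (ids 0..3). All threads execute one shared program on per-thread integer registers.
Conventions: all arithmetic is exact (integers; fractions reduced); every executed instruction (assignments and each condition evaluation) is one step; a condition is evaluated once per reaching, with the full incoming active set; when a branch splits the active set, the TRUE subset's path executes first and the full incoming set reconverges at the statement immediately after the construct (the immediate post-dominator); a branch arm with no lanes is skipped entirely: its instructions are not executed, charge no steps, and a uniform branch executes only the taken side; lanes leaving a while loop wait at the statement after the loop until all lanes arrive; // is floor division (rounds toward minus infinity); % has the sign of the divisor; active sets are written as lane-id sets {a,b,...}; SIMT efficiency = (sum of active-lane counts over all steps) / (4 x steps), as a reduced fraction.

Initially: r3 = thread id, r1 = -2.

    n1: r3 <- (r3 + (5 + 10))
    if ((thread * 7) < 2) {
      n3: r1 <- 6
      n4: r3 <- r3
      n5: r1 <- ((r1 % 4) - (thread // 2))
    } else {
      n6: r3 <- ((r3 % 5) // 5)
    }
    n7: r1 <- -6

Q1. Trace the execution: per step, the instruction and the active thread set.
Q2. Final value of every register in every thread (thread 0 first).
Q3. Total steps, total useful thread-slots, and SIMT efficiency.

step 0: r3 <- (r3 + (5 + 10))        {0,1,2,3}
step 1: eval ((thread * 7) < 2)      {0,1,2,3}
step 2: r1 <- 6                      {0}
step 3: r3 <- r3                     {0}
step 4: r1 <- ((r1 % 4) - (thread // 2)) {0}
step 5: r3 <- ((r3 % 5) // 5)        {1,2,3}
step 6: r1 <- -6                     {0,1,2,3}

Answer: 7 steps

r3: 15,0,0,0
r1: -6,-6,-6,-6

steps = 7; useful = 18; efficiency = 18/28 = 9/14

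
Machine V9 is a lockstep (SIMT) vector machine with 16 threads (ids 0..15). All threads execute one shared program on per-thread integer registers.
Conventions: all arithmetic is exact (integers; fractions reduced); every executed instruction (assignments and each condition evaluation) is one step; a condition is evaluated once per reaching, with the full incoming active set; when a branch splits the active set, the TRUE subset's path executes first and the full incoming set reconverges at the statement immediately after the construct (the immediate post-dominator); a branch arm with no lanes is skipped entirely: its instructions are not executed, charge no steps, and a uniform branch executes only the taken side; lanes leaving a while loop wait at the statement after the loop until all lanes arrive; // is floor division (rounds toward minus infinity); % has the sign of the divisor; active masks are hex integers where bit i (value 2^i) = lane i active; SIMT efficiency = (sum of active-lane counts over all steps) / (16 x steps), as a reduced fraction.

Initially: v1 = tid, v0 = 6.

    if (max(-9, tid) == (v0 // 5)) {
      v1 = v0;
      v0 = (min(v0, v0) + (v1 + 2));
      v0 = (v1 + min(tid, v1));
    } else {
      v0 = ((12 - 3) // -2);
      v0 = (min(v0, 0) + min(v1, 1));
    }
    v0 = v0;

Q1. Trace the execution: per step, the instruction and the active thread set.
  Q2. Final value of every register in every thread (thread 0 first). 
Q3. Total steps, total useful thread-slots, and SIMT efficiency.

step 0: eval (max(-9, tid) == (v0 // 5)) 0xffff
step 1: v1 <- v0                     0x0002
step 2: v0 <- (min(v0, v0) + (v1 + 2)) 0x0002
step 3: v0 <- (v1 + min(tid, v1))    0x0002
step 4: v0 <- ((12 - 3) // -2)       0xfffd
step 5: v0 <- (min(v0, 0) + min(v1, 1)) 0xfffd
step 6: v0 <- v0                     0xffff

Answer: 7 steps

v1: 0,6,2,3,4,5,6,7,8,9,10,11,12,13,14,15
v0: -5,7,-4,-4,-4,-4,-4,-4,-4,-4,-4,-4,-4,-4,-4,-4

steps = 7; useful = 65; efficiency = 65/112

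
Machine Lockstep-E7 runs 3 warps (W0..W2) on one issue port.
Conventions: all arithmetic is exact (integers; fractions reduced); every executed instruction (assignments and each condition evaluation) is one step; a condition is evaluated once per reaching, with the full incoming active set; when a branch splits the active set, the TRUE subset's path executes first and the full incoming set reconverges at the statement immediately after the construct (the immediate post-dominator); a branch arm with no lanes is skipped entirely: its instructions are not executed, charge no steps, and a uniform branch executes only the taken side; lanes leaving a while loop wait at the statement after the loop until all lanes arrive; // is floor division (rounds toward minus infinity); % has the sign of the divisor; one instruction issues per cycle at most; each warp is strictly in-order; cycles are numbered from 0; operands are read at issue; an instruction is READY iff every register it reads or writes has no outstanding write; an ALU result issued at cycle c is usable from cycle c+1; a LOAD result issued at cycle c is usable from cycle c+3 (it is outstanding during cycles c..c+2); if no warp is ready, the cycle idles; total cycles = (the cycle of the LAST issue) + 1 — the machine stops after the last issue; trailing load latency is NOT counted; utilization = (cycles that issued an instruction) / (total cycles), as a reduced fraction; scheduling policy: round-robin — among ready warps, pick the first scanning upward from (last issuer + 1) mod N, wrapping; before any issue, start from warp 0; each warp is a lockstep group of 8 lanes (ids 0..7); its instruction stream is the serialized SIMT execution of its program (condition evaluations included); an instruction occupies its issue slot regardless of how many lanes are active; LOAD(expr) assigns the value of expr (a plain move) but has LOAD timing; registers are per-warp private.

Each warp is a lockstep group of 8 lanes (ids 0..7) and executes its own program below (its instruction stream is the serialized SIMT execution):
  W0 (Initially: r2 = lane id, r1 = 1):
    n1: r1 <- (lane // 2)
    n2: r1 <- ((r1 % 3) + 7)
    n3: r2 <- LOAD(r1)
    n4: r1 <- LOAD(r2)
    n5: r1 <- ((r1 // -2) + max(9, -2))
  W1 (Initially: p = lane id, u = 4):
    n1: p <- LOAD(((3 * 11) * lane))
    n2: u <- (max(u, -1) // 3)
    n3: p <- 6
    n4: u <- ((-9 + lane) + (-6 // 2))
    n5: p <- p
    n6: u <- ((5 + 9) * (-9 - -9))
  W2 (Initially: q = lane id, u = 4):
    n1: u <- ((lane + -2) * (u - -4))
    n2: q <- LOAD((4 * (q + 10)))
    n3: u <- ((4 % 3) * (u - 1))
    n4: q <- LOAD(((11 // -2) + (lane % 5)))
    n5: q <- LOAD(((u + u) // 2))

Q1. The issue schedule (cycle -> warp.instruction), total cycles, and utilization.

cycle 0: W0.I0
cycle 1: W1.I0
cycle 2: W2.I0
cycle 3: W0.I1
cycle 4: W1.I1
cycle 5: W2.I1
cycle 6: W0.I2
cycle 7: W1.I2
cycle 8: W2.I2
cycle 9: W0.I3
cycle 10: W1.I3
cycle 11: W2.I3
cycle 12: W0.I4
cycle 13: W1.I4
cycle 14: W2.I4
cycle 15: W1.I5

Answer: 16 cycles, utilization 1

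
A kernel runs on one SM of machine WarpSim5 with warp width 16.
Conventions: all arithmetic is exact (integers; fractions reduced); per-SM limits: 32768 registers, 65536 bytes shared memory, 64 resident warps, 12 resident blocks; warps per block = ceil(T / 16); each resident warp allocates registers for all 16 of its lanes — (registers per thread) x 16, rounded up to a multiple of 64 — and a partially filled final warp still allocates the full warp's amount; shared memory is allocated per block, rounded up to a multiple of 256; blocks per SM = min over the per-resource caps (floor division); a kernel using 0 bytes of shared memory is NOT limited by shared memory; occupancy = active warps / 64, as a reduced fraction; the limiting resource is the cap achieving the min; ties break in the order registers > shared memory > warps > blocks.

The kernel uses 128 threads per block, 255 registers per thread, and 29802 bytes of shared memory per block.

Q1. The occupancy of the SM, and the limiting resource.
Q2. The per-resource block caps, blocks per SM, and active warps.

Answer: occupancy 1/8, limited by registers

registers: 1 block
shared memory: 2 blocks
warps: 8 blocks
blocks: 12 blocks

Answer: 1 block, 8 active warps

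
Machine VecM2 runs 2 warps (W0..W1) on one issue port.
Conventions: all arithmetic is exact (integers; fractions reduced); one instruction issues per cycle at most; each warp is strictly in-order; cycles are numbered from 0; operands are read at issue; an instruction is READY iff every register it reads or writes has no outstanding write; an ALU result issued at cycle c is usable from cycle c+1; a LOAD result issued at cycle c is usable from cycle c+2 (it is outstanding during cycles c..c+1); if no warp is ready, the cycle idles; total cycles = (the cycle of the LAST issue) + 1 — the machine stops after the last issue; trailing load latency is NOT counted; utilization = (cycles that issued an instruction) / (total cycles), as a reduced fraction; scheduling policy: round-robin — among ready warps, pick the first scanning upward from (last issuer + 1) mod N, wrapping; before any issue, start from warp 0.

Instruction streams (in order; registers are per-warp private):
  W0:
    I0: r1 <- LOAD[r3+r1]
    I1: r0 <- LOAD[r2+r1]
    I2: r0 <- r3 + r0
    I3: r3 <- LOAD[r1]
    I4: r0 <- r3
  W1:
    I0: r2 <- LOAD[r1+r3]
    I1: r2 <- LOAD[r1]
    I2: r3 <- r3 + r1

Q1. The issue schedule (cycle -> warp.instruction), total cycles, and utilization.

cycle 0: W0.I0
cycle 1: W1.I0
cycle 2: W0.I1
cycle 3: W1.I1
cycle 4: W0.I2
cycle 5: W1.I2
cycle 6: W0.I3
cycle 7: idle
cycle 8: W0.I4

Answer: 9 cycles, utilization 8/9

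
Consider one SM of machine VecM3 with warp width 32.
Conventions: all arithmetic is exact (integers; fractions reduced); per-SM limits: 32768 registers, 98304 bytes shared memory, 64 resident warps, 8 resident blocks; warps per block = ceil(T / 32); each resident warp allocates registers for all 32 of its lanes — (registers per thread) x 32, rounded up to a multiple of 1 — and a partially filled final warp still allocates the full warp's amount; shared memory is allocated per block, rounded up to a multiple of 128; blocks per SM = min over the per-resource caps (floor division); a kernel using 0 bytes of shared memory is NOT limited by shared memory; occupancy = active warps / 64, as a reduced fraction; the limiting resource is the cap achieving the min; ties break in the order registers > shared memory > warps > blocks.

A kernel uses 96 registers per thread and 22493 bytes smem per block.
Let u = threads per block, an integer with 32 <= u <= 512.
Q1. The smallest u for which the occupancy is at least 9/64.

Answer: u = 65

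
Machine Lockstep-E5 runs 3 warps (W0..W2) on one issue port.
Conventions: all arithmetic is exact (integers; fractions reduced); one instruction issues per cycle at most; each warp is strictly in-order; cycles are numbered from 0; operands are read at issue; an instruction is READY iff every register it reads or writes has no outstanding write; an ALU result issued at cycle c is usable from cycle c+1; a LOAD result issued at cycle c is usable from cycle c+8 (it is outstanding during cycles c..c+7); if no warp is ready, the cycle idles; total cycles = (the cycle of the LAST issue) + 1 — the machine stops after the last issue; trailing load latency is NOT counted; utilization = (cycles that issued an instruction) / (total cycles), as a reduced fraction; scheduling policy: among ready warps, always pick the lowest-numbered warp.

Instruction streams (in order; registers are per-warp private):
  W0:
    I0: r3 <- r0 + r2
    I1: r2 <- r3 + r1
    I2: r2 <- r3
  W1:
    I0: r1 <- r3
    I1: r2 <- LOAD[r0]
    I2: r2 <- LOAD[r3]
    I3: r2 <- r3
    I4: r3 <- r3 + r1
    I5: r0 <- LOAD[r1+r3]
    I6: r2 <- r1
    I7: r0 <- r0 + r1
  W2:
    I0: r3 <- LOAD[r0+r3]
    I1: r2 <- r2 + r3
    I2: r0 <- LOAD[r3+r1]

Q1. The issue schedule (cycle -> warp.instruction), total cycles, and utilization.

cycle 0: W0.I0
cycle 1: W0.I1
cycle 2: W0.I2
cycle 3: W1.I0
cycle 4: W1.I1
cycle 5: W2.I0
cycle 6: idle
cycle 7: idle
cycle 8: idle
cycle 9: idle
cycle 10: idle
cycle 11: idle
cycle 12: W1.I2
cycle 13: W2.I1
cycle 14: W2.I2
cycle 15: idle
cycle 16: idle
cycle 17: idle
cycle 18: idle
cycle 19: idle
cycle 20: W1.I3
cycle 21: W1.I4
cycle 22: W1.I5
cycle 23: W1.I6
cycle 24: idle
cycle 25: idle
cycle 26: idle
cycle 27: idle
cycle 28: idle
cycle 29: idle
cycle 30: W1.I7

Answer: 31 cycles, utilization 14/31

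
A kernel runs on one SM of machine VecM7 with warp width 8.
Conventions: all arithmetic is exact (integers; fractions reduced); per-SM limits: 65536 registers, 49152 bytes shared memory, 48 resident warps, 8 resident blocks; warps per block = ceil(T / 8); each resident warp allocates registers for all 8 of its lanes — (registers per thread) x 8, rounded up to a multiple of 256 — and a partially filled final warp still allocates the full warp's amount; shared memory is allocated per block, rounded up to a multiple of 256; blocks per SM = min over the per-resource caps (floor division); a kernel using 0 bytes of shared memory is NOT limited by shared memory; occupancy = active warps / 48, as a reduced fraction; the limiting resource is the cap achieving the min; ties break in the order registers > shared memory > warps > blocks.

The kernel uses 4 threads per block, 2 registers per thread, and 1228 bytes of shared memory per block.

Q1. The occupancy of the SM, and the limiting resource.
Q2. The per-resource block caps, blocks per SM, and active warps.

Answer: occupancy 1/6, limited by blocks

registers: 256 blocks
shared memory: 38 blocks
warps: 48 blocks
blocks: 8 blocks

Answer: 8 blocks, 8 active warps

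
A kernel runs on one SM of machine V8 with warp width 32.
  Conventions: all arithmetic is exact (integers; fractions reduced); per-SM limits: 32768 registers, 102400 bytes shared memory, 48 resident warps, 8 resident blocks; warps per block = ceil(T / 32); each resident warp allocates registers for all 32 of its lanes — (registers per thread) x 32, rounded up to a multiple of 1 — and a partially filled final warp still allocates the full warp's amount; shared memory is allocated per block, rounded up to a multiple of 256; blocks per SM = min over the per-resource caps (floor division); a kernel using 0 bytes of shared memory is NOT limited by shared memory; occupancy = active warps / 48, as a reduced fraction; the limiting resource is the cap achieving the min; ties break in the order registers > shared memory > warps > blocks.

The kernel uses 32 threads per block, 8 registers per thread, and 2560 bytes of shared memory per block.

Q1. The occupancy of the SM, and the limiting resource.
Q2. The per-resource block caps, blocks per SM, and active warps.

Answer: occupancy 1/6, limited by blocks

registers: 128 blocks
shared memory: 40 blocks
warps: 48 blocks
blocks: 8 blocks

Answer: 8 blocks, 8 active warps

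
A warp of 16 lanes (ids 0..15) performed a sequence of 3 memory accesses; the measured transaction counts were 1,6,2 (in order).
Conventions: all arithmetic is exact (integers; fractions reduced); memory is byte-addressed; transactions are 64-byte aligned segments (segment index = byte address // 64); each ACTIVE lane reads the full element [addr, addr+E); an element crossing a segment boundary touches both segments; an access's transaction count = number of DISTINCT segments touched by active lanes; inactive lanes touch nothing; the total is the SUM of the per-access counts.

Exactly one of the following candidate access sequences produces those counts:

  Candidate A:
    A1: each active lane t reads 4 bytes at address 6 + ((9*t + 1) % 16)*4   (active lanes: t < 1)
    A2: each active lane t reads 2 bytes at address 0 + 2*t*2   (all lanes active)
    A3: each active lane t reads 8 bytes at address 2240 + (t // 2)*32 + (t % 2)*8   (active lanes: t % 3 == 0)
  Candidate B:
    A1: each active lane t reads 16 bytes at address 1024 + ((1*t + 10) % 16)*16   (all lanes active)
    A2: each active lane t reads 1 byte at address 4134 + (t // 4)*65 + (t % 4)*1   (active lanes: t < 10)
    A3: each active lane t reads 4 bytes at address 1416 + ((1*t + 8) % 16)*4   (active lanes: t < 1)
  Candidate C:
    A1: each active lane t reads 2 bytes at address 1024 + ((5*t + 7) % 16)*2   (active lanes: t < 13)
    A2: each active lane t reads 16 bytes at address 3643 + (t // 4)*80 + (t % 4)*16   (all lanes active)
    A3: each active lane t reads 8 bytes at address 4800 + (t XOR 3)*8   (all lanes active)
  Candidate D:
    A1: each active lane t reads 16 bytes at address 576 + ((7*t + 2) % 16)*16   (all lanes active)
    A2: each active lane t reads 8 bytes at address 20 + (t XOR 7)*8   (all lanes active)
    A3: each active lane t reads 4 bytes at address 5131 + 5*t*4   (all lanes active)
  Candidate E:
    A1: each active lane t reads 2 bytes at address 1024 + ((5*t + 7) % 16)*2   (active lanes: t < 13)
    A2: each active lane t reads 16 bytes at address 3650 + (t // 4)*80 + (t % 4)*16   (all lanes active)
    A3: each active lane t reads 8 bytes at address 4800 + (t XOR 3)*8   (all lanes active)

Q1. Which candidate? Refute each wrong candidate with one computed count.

A: A2 gives 1 transaction, not 6
B: A1 gives 4 transactions, not 1
D: A1 gives 4 transactions, not 1
E: A2 gives 5 transactions, not 6
C: all counts match (1,6,2)

Answer: C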